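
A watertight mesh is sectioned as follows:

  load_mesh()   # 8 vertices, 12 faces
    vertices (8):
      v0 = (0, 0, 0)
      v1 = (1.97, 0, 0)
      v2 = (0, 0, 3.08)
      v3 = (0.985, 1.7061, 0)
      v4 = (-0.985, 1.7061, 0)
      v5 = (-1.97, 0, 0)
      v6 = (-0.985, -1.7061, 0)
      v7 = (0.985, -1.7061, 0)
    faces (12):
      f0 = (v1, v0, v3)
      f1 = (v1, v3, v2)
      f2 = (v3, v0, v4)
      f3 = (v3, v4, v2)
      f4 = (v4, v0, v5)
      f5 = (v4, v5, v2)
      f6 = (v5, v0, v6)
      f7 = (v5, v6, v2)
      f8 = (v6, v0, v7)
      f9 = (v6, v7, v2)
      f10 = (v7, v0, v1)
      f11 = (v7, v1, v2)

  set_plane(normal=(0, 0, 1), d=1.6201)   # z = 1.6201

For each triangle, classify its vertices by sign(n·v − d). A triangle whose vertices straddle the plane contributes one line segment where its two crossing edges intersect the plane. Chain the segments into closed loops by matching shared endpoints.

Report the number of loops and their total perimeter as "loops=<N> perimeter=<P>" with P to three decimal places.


Straddling triangles (6 of 12):
  (v1,v3,v2) [--+] → (0.466884, 0.80868, 1.6201)–(0.933767, 0, 1.6201)  len=0.9338
  (v3,v4,v2) [--+] → (-0.466884, 0.80868, 1.6201)–(0.466884, 0.80868, 1.6201)  len=0.9338
  (v4,v5,v2) [--+] → (-0.933767, 0, 1.6201)–(-0.466884, 0.80868, 1.6201)  len=0.9338
  (v5,v6,v2) [--+] → (-0.466884, -0.80868, 1.6201)–(-0.933767, 0, 1.6201)  len=0.9338
  (v6,v7,v2) [--+] → (0.466884, -0.80868, 1.6201)–(-0.466884, -0.80868, 1.6201)  len=0.9338
  (v7,v1,v2) [--+] → (0.933767, 0, 1.6201)–(0.466884, -0.80868, 1.6201)  len=0.9338

Chained into 1 loop(s):
  loop 1: 6 segments, perimeter = 5.6027
Total perimeter = 5.603

loops=1 perimeter=5.603


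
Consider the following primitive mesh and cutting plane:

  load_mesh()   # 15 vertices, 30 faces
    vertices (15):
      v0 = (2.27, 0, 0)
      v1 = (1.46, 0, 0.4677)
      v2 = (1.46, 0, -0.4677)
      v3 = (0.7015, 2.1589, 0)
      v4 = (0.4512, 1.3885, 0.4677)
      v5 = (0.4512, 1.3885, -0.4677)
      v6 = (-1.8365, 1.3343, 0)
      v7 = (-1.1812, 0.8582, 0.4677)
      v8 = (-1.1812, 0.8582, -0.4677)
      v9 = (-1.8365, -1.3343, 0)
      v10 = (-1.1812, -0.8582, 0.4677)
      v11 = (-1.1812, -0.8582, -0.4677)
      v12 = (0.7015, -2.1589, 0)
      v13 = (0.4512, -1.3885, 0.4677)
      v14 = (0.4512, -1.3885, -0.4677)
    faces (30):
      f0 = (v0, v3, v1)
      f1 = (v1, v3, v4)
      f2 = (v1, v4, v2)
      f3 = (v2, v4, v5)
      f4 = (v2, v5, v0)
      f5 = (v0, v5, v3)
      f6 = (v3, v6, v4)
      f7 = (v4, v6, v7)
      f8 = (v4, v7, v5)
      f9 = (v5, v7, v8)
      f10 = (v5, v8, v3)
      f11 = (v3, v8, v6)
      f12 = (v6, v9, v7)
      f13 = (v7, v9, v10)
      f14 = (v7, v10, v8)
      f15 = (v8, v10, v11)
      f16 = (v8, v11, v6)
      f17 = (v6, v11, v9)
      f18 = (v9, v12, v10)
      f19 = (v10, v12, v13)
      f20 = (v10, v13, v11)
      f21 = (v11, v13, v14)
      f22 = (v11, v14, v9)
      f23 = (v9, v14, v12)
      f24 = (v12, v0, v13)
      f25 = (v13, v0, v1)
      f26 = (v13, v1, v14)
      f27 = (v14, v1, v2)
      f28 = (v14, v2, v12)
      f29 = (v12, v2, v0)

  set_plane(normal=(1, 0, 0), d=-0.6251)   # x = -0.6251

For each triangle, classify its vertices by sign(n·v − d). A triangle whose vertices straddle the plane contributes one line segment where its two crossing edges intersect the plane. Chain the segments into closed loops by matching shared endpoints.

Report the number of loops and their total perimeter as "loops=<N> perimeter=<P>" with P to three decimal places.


loops=2 perimeter=5.202

Straddling triangles (12 of 30):
  (v3,v6,v4) [+-+] → (-0.6251, 1.72789, 0)–(-0.6251, 1.363, 0.24766)  len=0.4410
  (v4,v6,v7) [+--] → (-0.6251, 1.363, 0.24766)–(-0.6251, 1.03885, 0.4677)  len=0.3918
  (v4,v7,v5) [+-+] → (-0.6251, 1.03885, 0.4677)–(-0.6251, 1.03885, 0.149043)  len=0.3187
  (v5,v7,v8) [+--] → (-0.6251, 1.03885, 0.149043)–(-0.6251, 1.03885, -0.4677)  len=0.6167
  (v5,v8,v3) [+-+] → (-0.6251, 1.03885, -0.4677)–(-0.6251, 1.24239, -0.329554)  len=0.2460
  (v3,v8,v6) [+--] → (-0.6251, 1.24239, -0.329554)–(-0.6251, 1.72789, 0)  len=0.5868
  (v9,v12,v10) [-+-] → (-0.6251, -1.72789, 0)–(-0.6251, -1.24239, 0.329554)  len=0.5868
  (v10,v12,v13) [-++] → (-0.6251, -1.24239, 0.329554)–(-0.6251, -1.03885, 0.4677)  len=0.2460
  (v10,v13,v11) [-+-] → (-0.6251, -1.03885, 0.4677)–(-0.6251, -1.03885, -0.149043)  len=0.6167
  (v11,v13,v14) [-++] → (-0.6251, -1.03885, -0.149043)–(-0.6251, -1.03885, -0.4677)  len=0.3187
  (v11,v14,v9) [-+-] → (-0.6251, -1.03885, -0.4677)–(-0.6251, -1.363, -0.24766)  len=0.3918
  (v9,v14,v12) [-++] → (-0.6251, -1.363, -0.24766)–(-0.6251, -1.72789, 0)  len=0.4410

Chained into 2 loop(s):
  loop 1: 6 segments, perimeter = 2.6009
  loop 2: 6 segments, perimeter = 2.6009
Total perimeter = 5.202


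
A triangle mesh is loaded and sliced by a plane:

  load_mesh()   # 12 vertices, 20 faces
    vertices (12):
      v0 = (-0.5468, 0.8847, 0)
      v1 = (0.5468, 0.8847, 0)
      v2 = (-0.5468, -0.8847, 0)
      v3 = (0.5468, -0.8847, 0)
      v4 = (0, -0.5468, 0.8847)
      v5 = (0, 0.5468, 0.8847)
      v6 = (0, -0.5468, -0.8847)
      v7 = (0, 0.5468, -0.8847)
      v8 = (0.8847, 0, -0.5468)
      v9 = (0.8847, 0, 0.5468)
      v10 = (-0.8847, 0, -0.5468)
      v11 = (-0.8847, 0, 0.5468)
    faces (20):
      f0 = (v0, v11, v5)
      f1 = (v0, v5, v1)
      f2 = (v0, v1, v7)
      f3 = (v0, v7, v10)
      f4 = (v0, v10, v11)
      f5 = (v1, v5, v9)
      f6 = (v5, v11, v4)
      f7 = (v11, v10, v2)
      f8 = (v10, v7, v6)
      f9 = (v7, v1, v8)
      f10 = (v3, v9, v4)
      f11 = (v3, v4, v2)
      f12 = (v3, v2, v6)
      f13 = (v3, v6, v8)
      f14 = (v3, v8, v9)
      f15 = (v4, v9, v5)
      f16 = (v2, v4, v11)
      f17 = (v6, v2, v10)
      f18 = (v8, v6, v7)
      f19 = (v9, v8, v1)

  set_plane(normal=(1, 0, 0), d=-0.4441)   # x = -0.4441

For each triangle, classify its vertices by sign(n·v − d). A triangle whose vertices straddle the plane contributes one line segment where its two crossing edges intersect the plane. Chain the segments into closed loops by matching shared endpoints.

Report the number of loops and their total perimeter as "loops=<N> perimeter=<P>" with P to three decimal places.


loops=1 perimeter=4.906

Straddling triangles (10 of 20):
  (v0,v11,v5) [--+] → (-0.4441, 0.272318, 0.715082)–(-0.4441, 0.821236, 0.166164)  len=0.7763
  (v0,v5,v1) [-++] → (-0.4441, 0.821236, 0.166164)–(-0.4441, 0.8847, 0)  len=0.1779
  (v0,v1,v7) [-++] → (-0.4441, 0.8847, 0)–(-0.4441, 0.821236, -0.166164)  len=0.1779
  (v0,v7,v10) [-+-] → (-0.4441, 0.821236, -0.166164)–(-0.4441, 0.272318, -0.715082)  len=0.7763
  (v5,v11,v4) [+-+] → (-0.4441, 0.272318, 0.715082)–(-0.4441, -0.272318, 0.715082)  len=0.5446
  (v10,v7,v6) [-++] → (-0.4441, 0.272318, -0.715082)–(-0.4441, -0.272318, -0.715082)  len=0.5446
  (v3,v4,v2) [++-] → (-0.4441, -0.821236, 0.166164)–(-0.4441, -0.8847, 0)  len=0.1779
  (v3,v2,v6) [+-+] → (-0.4441, -0.8847, 0)–(-0.4441, -0.821236, -0.166164)  len=0.1779
  (v2,v4,v11) [-+-] → (-0.4441, -0.821236, 0.166164)–(-0.4441, -0.272318, 0.715082)  len=0.7763
  (v6,v2,v10) [+--] → (-0.4441, -0.821236, -0.166164)–(-0.4441, -0.272318, -0.715082)  len=0.7763

Chained into 1 loop(s):
  loop 1: 10 segments, perimeter = 4.9059
Total perimeter = 4.906


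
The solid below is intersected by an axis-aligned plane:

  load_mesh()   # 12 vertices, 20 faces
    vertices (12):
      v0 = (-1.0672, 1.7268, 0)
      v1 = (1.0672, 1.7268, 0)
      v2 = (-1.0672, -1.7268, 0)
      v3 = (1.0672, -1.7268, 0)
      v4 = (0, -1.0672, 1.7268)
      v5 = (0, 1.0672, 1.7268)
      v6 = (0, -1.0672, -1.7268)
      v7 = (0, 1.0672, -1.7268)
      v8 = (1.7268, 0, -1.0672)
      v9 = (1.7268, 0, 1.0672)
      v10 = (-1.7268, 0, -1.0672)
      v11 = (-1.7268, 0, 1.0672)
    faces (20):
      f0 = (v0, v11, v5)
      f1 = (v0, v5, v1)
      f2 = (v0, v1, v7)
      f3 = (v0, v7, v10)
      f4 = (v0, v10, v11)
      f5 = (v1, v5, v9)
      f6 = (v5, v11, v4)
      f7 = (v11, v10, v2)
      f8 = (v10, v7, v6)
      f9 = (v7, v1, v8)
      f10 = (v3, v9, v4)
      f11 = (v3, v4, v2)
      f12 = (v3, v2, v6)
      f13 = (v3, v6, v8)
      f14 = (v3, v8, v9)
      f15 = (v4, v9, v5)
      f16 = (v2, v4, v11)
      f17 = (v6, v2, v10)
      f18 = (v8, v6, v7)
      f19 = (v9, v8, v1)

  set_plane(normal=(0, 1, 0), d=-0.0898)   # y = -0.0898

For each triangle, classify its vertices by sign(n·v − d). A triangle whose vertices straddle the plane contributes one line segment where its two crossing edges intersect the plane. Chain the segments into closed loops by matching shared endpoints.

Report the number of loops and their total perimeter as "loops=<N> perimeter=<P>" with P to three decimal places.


Straddling triangles (10 of 20):
  (v5,v11,v4) [++-] → (-1.5815, -0.0898, 1.1227)–(0, -0.0898, 1.7268)  len=1.6929
  (v11,v10,v2) [++-] → (-1.6925, -0.0898, -1.0117)–(-1.6925, -0.0898, 1.0117)  len=2.0234
  (v10,v7,v6) [++-] → (0, -0.0898, -1.7268)–(-1.5815, -0.0898, -1.1227)  len=1.6929
  (v3,v9,v4) [-+-] → (1.6925, -0.0898, 1.0117)–(1.5815, -0.0898, 1.1227)  len=0.1570
  (v3,v6,v8) [--+] → (1.5815, -0.0898, -1.1227)–(1.6925, -0.0898, -1.0117)  len=0.1570
  (v3,v8,v9) [-++] → (1.6925, -0.0898, -1.0117)–(1.6925, -0.0898, 1.0117)  len=2.0234
  (v4,v9,v5) [-++] → (1.5815, -0.0898, 1.1227)–(0, -0.0898, 1.7268)  len=1.6929
  (v2,v4,v11) [--+] → (-1.5815, -0.0898, 1.1227)–(-1.6925, -0.0898, 1.0117)  len=0.1570
  (v6,v2,v10) [--+] → (-1.6925, -0.0898, -1.0117)–(-1.5815, -0.0898, -1.1227)  len=0.1570
  (v8,v6,v7) [+-+] → (1.5815, -0.0898, -1.1227)–(0, -0.0898, -1.7268)  len=1.6929

Chained into 1 loop(s):
  loop 1: 10 segments, perimeter = 11.4465
Total perimeter = 11.447

loops=1 perimeter=11.447


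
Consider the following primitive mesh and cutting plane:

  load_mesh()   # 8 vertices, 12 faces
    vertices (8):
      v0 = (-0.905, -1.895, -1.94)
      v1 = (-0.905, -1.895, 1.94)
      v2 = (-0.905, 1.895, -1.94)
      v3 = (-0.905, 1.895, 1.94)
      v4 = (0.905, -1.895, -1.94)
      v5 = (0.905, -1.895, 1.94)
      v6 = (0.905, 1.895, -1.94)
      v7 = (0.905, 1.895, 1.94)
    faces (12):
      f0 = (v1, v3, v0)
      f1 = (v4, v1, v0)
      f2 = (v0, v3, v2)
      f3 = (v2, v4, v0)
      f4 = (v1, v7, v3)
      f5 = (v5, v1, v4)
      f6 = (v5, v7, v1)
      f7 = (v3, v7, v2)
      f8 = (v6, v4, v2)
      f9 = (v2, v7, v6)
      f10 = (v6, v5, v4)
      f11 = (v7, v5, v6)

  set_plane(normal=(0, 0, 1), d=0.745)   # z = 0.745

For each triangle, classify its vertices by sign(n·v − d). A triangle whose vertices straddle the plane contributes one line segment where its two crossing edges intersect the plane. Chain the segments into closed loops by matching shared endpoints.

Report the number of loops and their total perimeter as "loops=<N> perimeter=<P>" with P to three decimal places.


Straddling triangles (8 of 12):
  (v1,v3,v0) [++-] → (-0.905, 0.727719, 0.745)–(-0.905, -1.895, 0.745)  len=2.6227
  (v4,v1,v0) [-+-] → (-0.347539, -1.895, 0.745)–(-0.905, -1.895, 0.745)  len=0.5575
  (v0,v3,v2) [-+-] → (-0.905, 0.727719, 0.745)–(-0.905, 1.895, 0.745)  len=1.1673
  (v5,v1,v4) [++-] → (-0.347539, -1.895, 0.745)–(0.905, -1.895, 0.745)  len=1.2525
  (v3,v7,v2) [++-] → (0.347539, 1.895, 0.745)–(-0.905, 1.895, 0.745)  len=1.2525
  (v2,v7,v6) [-+-] → (0.347539, 1.895, 0.745)–(0.905, 1.895, 0.745)  len=0.5575
  (v6,v5,v4) [-+-] → (0.905, -0.727719, 0.745)–(0.905, -1.895, 0.745)  len=1.1673
  (v7,v5,v6) [++-] → (0.905, -0.727719, 0.745)–(0.905, 1.895, 0.745)  len=2.6227

Chained into 1 loop(s):
  loop 1: 8 segments, perimeter = 11.2000
Total perimeter = 11.200

loops=1 perimeter=11.200


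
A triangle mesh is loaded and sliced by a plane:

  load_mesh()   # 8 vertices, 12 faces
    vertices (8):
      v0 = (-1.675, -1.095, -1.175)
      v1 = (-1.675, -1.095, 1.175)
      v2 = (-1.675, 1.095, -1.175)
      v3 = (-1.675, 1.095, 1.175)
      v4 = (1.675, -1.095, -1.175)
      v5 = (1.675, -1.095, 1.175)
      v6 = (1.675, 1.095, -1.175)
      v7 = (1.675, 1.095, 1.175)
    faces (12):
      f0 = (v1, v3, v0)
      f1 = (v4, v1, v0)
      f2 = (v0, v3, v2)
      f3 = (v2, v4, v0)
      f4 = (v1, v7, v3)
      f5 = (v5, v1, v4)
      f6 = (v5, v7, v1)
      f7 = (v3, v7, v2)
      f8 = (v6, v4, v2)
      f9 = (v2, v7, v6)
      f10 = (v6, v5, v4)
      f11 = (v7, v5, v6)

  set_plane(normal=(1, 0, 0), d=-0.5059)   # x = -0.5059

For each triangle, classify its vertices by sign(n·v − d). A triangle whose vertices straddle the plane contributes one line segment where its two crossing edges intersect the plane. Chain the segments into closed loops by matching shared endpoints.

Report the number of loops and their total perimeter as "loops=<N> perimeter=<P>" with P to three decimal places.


Straddling triangles (8 of 12):
  (v4,v1,v0) [+--] → (-0.5059, -1.095, 0.354885)–(-0.5059, -1.095, -1.175)  len=1.5299
  (v2,v4,v0) [-+-] → (-0.5059, 0.330723, -1.175)–(-0.5059, -1.095, -1.175)  len=1.4257
  (v1,v7,v3) [-+-] → (-0.5059, -0.330723, 1.175)–(-0.5059, 1.095, 1.175)  len=1.4257
  (v5,v1,v4) [+-+] → (-0.5059, -1.095, 1.175)–(-0.5059, -1.095, 0.354885)  len=0.8201
  (v5,v7,v1) [++-] → (-0.5059, -0.330723, 1.175)–(-0.5059, -1.095, 1.175)  len=0.7643
  (v3,v7,v2) [-+-] → (-0.5059, 1.095, 1.175)–(-0.5059, 1.095, -0.354885)  len=1.5299
  (v6,v4,v2) [++-] → (-0.5059, 0.330723, -1.175)–(-0.5059, 1.095, -1.175)  len=0.7643
  (v2,v7,v6) [-++] → (-0.5059, 1.095, -0.354885)–(-0.5059, 1.095, -1.175)  len=0.8201

Chained into 1 loop(s):
  loop 1: 8 segments, perimeter = 9.0800
Total perimeter = 9.080

loops=1 perimeter=9.080


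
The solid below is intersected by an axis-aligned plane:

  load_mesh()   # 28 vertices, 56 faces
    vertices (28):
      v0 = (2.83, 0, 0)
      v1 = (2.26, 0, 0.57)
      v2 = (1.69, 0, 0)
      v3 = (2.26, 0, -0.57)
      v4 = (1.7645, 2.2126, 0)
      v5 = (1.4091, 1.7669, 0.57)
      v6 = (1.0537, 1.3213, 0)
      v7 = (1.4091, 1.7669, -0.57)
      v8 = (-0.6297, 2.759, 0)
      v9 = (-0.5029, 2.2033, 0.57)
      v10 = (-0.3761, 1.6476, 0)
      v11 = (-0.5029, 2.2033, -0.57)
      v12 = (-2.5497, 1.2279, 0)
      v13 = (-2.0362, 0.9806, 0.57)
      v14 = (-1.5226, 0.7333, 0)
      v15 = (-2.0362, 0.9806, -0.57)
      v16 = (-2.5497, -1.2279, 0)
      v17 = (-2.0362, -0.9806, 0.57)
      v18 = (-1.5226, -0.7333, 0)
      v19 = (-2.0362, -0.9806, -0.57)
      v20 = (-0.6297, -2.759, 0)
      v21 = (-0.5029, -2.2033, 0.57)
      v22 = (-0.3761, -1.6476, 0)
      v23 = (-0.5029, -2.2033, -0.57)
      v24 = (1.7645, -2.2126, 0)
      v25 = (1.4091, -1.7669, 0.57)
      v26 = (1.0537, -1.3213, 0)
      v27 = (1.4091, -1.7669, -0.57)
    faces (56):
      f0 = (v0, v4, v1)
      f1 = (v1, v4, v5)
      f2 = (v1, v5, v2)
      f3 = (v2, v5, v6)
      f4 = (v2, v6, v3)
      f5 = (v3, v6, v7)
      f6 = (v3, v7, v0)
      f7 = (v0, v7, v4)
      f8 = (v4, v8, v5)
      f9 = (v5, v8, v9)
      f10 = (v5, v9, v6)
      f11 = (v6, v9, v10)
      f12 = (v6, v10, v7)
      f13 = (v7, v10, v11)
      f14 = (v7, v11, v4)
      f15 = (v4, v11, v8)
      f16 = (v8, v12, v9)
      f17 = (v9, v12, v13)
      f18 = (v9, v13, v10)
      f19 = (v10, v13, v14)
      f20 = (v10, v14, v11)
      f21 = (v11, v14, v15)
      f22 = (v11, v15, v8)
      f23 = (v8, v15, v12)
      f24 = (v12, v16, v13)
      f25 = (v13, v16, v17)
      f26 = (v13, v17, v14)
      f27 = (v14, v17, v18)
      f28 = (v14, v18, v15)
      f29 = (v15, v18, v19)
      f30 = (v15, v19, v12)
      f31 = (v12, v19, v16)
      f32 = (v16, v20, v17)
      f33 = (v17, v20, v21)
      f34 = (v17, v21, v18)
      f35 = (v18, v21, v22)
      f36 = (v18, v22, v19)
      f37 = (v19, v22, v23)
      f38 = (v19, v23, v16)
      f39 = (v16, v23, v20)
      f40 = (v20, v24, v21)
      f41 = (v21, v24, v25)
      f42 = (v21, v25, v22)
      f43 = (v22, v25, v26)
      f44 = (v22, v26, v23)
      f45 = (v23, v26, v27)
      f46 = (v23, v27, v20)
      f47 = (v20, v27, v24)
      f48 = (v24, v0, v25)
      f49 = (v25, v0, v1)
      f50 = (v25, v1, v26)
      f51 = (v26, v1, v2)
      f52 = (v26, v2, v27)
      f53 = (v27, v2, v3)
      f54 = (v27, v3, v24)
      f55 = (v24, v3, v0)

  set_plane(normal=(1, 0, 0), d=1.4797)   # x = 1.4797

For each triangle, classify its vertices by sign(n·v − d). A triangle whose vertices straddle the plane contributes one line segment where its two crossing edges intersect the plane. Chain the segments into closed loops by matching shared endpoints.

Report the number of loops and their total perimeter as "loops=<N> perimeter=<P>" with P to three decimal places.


loops=2 perimeter=8.787

Straddling triangles (20 of 56):
  (v1,v4,v5) [++-] → (1.4797, 1.85544, 0.45677)–(1.4797, 1.6203, 0.57)  len=0.2610
  (v1,v5,v2) [+-+] → (1.4797, 1.6203, 0.57)–(1.4797, 1.32282, 0.426739)  len=0.3302
  (v2,v5,v6) [+--] → (1.4797, 1.32282, 0.426739)–(1.4797, 0.436696, 0)  len=0.9835
  (v2,v6,v3) [+-+] → (1.4797, 0.436696, 0)–(1.4797, 0.854688, -0.201293)  len=0.4639
  (v3,v6,v7) [+--] → (1.4797, 0.854688, -0.201293)–(1.4797, 1.6203, -0.57)  len=0.8498
  (v3,v7,v0) [+-+] → (1.4797, 1.6203, -0.57)–(1.4797, 1.67911, -0.541679)  len=0.0653
  (v0,v7,v4) [+-+] → (1.4797, 1.67911, -0.541679)–(1.4797, 1.85544, -0.45677)  len=0.1957
  (v4,v8,v5) [+--] → (1.4797, 2.2776, 0)–(1.4797, 1.85544, 0.45677)  len=0.6220
  (v7,v11,v4) [--+] → (1.4797, 2.21143, -0.0715957)–(1.4797, 1.85544, -0.45677)  len=0.5245
  (v4,v11,v8) [+--] → (1.4797, 2.21143, -0.0715957)–(1.4797, 2.2776, 0)  len=0.0975
  (v20,v24,v21) [-+-] → (1.4797, -2.2776, 0)–(1.4797, -2.21143, 0.0715957)  len=0.0975
  (v21,v24,v25) [-+-] → (1.4797, -2.21143, 0.0715957)–(1.4797, -1.85544, 0.45677)  len=0.5245
  (v20,v27,v24) [--+] → (1.4797, -1.85544, -0.45677)–(1.4797, -2.2776, 0)  len=0.6220
  (v24,v0,v25) [++-] → (1.4797, -1.67911, 0.541679)–(1.4797, -1.85544, 0.45677)  len=0.1957
  (v25,v0,v1) [-++] → (1.4797, -1.67911, 0.541679)–(1.4797, -1.6203, 0.57)  len=0.0653
  (v25,v1,v26) [-+-] → (1.4797, -1.6203, 0.57)–(1.4797, -0.854688, 0.201293)  len=0.8498
  (v26,v1,v2) [-++] → (1.4797, -0.854688, 0.201293)–(1.4797, -0.436696, 0)  len=0.4639
  (v26,v2,v27) [-+-] → (1.4797, -0.436696, 0)–(1.4797, -1.32282, -0.426739)  len=0.9835
  (v27,v2,v3) [-++] → (1.4797, -1.32282, -0.426739)–(1.4797, -1.6203, -0.57)  len=0.3302
  (v27,v3,v24) [-++] → (1.4797, -1.6203, -0.57)–(1.4797, -1.85544, -0.45677)  len=0.2610

Chained into 2 loop(s):
  loop 1: 10 segments, perimeter = 4.3933
  loop 2: 10 segments, perimeter = 4.3933
Total perimeter = 8.787


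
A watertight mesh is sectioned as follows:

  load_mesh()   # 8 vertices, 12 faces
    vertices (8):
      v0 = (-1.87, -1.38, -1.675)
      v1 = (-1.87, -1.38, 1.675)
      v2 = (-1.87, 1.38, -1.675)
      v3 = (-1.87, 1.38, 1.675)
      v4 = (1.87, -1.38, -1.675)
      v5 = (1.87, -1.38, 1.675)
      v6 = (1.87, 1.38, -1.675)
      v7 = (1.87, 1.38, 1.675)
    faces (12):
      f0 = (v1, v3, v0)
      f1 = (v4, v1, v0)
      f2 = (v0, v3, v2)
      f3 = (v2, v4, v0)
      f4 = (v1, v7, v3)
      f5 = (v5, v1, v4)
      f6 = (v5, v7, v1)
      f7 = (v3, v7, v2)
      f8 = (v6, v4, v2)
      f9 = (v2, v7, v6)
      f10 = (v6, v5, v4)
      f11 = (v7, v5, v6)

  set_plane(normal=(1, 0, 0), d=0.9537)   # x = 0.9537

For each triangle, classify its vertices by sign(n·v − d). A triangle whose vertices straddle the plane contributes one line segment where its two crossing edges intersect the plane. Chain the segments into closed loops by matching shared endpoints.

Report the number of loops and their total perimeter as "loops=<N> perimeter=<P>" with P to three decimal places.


Straddling triangles (8 of 12):
  (v4,v1,v0) [+--] → (0.9537, -1.38, -0.85425)–(0.9537, -1.38, -1.675)  len=0.8208
  (v2,v4,v0) [-+-] → (0.9537, -0.7038, -1.675)–(0.9537, -1.38, -1.675)  len=0.6762
  (v1,v7,v3) [-+-] → (0.9537, 0.7038, 1.675)–(0.9537, 1.38, 1.675)  len=0.6762
  (v5,v1,v4) [+-+] → (0.9537, -1.38, 1.675)–(0.9537, -1.38, -0.85425)  len=2.5293
  (v5,v7,v1) [++-] → (0.9537, 0.7038, 1.675)–(0.9537, -1.38, 1.675)  len=2.0838
  (v3,v7,v2) [-+-] → (0.9537, 1.38, 1.675)–(0.9537, 1.38, 0.85425)  len=0.8208
  (v6,v4,v2) [++-] → (0.9537, -0.7038, -1.675)–(0.9537, 1.38, -1.675)  len=2.0838
  (v2,v7,v6) [-++] → (0.9537, 1.38, 0.85425)–(0.9537, 1.38, -1.675)  len=2.5293

Chained into 1 loop(s):
  loop 1: 8 segments, perimeter = 12.2200
Total perimeter = 12.220

loops=1 perimeter=12.220


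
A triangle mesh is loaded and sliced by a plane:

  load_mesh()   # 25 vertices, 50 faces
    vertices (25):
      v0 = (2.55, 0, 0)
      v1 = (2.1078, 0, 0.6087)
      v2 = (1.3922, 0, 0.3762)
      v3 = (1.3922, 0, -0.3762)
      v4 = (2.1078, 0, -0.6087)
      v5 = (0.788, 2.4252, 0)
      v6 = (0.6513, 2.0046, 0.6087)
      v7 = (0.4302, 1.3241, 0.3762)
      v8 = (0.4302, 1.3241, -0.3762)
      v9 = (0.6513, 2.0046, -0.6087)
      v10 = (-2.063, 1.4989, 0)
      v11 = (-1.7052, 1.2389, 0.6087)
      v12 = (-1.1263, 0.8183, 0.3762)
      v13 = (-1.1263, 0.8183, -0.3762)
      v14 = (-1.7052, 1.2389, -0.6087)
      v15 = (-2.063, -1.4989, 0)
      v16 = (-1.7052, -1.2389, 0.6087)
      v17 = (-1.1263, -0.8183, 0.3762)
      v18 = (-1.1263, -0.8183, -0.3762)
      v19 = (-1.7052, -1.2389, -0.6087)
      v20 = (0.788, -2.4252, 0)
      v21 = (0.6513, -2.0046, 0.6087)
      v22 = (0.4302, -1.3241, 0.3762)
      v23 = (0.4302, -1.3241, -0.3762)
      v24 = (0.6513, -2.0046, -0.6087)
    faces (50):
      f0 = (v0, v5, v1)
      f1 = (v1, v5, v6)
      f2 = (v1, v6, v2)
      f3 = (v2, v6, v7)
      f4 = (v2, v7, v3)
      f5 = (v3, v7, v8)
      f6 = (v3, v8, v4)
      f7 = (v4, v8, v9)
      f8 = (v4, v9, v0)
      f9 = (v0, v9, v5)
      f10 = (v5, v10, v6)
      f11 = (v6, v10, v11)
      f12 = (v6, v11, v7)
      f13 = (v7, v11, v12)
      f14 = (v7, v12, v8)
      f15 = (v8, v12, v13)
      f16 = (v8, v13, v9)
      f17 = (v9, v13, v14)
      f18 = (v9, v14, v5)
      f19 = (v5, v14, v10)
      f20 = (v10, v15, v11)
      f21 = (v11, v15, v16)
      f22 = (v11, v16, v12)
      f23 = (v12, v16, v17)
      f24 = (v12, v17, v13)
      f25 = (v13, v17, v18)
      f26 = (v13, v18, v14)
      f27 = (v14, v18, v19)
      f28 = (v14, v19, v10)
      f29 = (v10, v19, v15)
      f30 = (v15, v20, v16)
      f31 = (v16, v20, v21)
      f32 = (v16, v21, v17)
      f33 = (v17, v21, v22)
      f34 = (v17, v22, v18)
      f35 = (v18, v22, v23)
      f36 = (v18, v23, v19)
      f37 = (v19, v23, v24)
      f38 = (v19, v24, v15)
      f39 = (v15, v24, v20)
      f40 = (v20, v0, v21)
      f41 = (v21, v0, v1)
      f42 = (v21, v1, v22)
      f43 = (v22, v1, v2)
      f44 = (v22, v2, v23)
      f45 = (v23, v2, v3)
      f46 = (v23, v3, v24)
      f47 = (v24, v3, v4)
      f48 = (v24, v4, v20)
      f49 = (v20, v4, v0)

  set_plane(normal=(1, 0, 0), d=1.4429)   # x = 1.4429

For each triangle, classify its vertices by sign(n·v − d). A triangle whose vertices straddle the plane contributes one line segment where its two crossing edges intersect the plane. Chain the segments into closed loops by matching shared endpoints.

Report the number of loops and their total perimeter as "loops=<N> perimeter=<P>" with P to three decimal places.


loops=1 perimeter=7.204

Straddling triangles (14 of 50):
  (v0,v5,v1) [+-+] → (1.4429, 1.5238, 0)–(1.4429, 1.22179, 0.302044)  len=0.4271
  (v1,v5,v6) [+--] → (1.4429, 1.22179, 0.302044)–(1.4429, 0.915111, 0.6087)  len=0.4337
  (v1,v6,v2) [+--] → (1.4429, 0.915111, 0.6087)–(1.4429, 0, 0.392673)  len=0.9403
  (v3,v8,v4) [--+] → (1.4429, 0.524794, -0.516551)–(1.4429, 0, -0.392673)  len=0.5392
  (v4,v8,v9) [+--] → (1.4429, 0.524794, -0.516551)–(1.4429, 0.915111, -0.6087)  len=0.4010
  (v4,v9,v0) [+-+] → (1.4429, 0.915111, -0.6087)–(1.4429, 1.16885, -0.354923)  len=0.3589
  (v0,v9,v5) [+--] → (1.4429, 1.16885, -0.354923)–(1.4429, 1.5238, 0)  len=0.5020
  (v20,v0,v21) [-+-] → (1.4429, -1.5238, 0)–(1.4429, -1.16885, 0.354923)  len=0.5020
  (v21,v0,v1) [-++] → (1.4429, -1.16885, 0.354923)–(1.4429, -0.915111, 0.6087)  len=0.3589
  (v21,v1,v22) [-+-] → (1.4429, -0.915111, 0.6087)–(1.4429, -0.524794, 0.516551)  len=0.4010
  (v22,v1,v2) [-+-] → (1.4429, -0.524794, 0.516551)–(1.4429, 0, 0.392673)  len=0.5392
  (v24,v3,v4) [--+] → (1.4429, 0, -0.392673)–(1.4429, -0.915111, -0.6087)  len=0.9403
  (v24,v4,v20) [-+-] → (1.4429, -0.915111, -0.6087)–(1.4429, -1.22179, -0.302044)  len=0.4337
  (v20,v4,v0) [-++] → (1.4429, -1.22179, -0.302044)–(1.4429, -1.5238, 0)  len=0.4271

Chained into 1 loop(s):
  loop 1: 14 segments, perimeter = 7.2044
Total perimeter = 7.204


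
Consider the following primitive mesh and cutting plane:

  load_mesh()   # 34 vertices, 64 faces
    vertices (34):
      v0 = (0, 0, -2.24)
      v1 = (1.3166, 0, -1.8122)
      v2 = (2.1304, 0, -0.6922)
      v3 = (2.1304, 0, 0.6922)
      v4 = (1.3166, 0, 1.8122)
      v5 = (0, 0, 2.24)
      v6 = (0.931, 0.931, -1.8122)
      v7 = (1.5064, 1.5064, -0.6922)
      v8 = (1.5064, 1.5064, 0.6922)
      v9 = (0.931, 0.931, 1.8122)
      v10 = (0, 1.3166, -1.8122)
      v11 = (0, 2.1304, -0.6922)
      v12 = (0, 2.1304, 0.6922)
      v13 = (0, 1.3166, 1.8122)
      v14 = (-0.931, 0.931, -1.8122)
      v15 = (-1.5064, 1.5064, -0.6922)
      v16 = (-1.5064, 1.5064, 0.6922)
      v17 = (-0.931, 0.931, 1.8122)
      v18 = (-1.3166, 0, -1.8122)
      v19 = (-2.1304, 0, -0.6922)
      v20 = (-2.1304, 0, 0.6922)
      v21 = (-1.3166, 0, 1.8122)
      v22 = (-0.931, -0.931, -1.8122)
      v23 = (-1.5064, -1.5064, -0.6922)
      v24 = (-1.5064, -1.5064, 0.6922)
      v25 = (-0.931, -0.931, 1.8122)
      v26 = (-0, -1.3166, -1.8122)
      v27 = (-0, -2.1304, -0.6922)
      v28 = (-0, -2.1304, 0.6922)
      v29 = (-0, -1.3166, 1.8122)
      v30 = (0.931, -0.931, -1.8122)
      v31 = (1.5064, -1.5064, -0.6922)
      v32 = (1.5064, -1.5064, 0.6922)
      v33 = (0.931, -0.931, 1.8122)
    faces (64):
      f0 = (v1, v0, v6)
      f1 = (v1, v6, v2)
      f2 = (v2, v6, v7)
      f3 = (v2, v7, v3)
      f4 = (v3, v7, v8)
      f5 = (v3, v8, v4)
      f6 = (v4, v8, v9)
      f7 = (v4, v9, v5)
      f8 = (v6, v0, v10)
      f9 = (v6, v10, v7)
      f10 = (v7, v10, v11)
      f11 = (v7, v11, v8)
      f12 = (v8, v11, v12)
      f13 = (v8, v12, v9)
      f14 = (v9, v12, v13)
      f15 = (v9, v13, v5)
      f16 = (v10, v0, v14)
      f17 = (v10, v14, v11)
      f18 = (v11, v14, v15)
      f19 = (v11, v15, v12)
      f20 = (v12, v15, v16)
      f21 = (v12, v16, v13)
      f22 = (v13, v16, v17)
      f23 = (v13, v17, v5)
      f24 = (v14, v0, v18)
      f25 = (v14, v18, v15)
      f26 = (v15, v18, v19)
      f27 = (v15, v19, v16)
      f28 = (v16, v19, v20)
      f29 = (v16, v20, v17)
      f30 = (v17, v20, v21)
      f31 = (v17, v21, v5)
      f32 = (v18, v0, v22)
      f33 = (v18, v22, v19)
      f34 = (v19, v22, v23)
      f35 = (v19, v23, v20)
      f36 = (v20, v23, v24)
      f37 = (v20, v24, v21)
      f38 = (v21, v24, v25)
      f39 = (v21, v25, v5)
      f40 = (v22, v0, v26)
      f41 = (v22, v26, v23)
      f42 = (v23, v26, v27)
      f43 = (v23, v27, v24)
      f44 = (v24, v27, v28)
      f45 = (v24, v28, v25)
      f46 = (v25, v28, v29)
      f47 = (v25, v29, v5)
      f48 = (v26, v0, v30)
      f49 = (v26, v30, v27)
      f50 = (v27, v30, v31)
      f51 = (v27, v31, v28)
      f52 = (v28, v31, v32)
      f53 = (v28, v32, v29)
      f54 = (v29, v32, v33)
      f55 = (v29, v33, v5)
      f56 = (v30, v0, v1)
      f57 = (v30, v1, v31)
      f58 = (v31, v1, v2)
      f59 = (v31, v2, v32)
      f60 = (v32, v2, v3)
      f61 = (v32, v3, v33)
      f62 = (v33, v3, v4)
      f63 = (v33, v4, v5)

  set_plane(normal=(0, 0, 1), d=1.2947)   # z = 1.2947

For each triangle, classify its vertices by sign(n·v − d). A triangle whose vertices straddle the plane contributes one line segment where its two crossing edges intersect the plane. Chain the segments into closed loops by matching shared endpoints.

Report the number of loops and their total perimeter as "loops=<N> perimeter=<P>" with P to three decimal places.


loops=1 perimeter=10.364

Straddling triangles (16 of 64):
  (v3,v8,v4) [--+] → (1.4043, 0.696038, 1.2947)–(1.69262, 0, 1.2947)  len=0.7534
  (v4,v8,v9) [+-+] → (1.4043, 0.696037, 1.2947)–(1.19687, 1.19687, 1.2947)  len=0.5421
  (v8,v12,v9) [--+] → (0.500828, 1.48519, 1.2947)–(1.19687, 1.19687, 1.2947)  len=0.7534
  (v9,v12,v13) [+-+] → (0.500828, 1.48519, 1.2947)–(0, 1.69262, 1.2947)  len=0.5421
  (v12,v16,v13) [--+] → (-0.696038, 1.4043, 1.2947)–(0, 1.69262, 1.2947)  len=0.7534
  (v13,v16,v17) [+-+] → (-0.696037, 1.4043, 1.2947)–(-1.19687, 1.19687, 1.2947)  len=0.5421
  (v16,v20,v17) [--+] → (-1.48519, 0.500828, 1.2947)–(-1.19687, 1.19687, 1.2947)  len=0.7534
  (v17,v20,v21) [+-+] → (-1.48519, 0.500828, 1.2947)–(-1.69262, 0, 1.2947)  len=0.5421
  (v20,v24,v21) [--+] → (-1.4043, -0.696038, 1.2947)–(-1.69262, 0, 1.2947)  len=0.7534
  (v21,v24,v25) [+-+] → (-1.4043, -0.696037, 1.2947)–(-1.19687, -1.19687, 1.2947)  len=0.5421
  (v24,v28,v25) [--+] → (-0.500828, -1.48519, 1.2947)–(-1.19687, -1.19687, 1.2947)  len=0.7534
  (v25,v28,v29) [+-+] → (-0.500828, -1.48519, 1.2947)–(0, -1.69262, 1.2947)  len=0.5421
  (v28,v32,v29) [--+] → (0.696038, -1.4043, 1.2947)–(0, -1.69262, 1.2947)  len=0.7534
  (v29,v32,v33) [+-+] → (0.696037, -1.4043, 1.2947)–(1.19687, -1.19687, 1.2947)  len=0.5421
  (v32,v3,v33) [--+] → (1.48519, -0.500828, 1.2947)–(1.19687, -1.19687, 1.2947)  len=0.7534
  (v33,v3,v4) [+-+] → (1.48519, -0.500828, 1.2947)–(1.69262, 0, 1.2947)  len=0.5421

Chained into 1 loop(s):
  loop 1: 16 segments, perimeter = 10.3638
Total perimeter = 10.364


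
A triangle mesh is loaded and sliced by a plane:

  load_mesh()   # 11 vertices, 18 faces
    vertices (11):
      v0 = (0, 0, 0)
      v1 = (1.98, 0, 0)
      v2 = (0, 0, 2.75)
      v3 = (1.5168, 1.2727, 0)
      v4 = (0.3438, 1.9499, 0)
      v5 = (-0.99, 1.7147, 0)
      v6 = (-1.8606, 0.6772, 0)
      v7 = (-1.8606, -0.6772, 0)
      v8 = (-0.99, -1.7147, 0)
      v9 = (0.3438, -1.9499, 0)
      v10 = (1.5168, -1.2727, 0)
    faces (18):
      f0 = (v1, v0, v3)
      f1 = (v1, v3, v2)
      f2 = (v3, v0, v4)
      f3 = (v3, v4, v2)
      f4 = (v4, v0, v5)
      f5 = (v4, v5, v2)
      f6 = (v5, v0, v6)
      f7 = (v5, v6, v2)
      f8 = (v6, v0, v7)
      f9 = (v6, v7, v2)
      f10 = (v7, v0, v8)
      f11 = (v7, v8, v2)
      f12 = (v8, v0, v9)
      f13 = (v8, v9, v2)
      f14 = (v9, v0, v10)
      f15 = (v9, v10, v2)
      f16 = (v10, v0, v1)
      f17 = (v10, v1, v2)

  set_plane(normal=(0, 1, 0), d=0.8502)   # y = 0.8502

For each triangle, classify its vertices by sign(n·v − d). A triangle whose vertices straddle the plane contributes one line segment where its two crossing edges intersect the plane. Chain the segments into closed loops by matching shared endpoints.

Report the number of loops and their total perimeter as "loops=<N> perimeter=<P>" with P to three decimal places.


Straddling triangles (8 of 18):
  (v1,v0,v3) [--+] → (1.01327, 0.8502, 0)–(1.67057, 0.8502, 0)  len=0.6573
  (v1,v3,v2) [-+-] → (1.67057, 0.8502, 0)–(1.01327, 0.8502, 0.912921)  len=1.1249
  (v3,v0,v4) [+-+] → (1.01327, 0.8502, 0)–(0.149904, 0.8502, 0)  len=0.8634
  (v3,v4,v2) [++-] → (0.149904, 0.8502, 1.55094)–(1.01327, 0.8502, 0.912921)  len=1.0735
  (v4,v0,v5) [+-+] → (0.149904, 0.8502, 0)–(-0.490872, 0.8502, 0)  len=0.6408
  (v4,v5,v2) [++-] → (-0.490872, 0.8502, 1.38647)–(0.149904, 0.8502, 1.55094)  len=0.6615
  (v5,v0,v6) [+--] → (-0.490872, 0.8502, 0)–(-1.71543, 0.8502, 0)  len=1.2246
  (v5,v6,v2) [+--] → (-1.71543, 0.8502, 0)–(-0.490872, 0.8502, 1.38647)  len=1.8498

Chained into 1 loop(s):
  loop 1: 8 segments, perimeter = 8.0958
Total perimeter = 8.096

loops=1 perimeter=8.096


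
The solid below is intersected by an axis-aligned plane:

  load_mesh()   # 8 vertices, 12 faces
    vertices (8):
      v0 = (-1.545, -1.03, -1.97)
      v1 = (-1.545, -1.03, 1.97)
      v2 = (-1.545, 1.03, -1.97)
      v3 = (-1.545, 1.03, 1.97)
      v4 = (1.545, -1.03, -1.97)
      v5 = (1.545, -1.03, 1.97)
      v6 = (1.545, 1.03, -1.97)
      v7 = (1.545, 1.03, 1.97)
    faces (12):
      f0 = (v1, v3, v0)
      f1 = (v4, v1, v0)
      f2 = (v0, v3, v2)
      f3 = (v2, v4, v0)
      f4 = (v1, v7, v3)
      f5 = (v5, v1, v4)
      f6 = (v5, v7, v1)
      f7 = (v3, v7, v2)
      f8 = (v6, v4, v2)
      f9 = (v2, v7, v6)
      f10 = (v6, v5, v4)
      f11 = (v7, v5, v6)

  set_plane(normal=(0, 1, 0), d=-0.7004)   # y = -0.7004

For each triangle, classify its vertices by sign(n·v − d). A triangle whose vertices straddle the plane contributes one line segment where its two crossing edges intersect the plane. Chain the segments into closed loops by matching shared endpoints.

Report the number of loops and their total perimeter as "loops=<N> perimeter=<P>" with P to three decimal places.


loops=1 perimeter=14.060

Straddling triangles (8 of 12):
  (v1,v3,v0) [-+-] → (-1.545, -0.7004, 1.97)–(-1.545, -0.7004, -1.3396)  len=3.3096
  (v0,v3,v2) [-++] → (-1.545, -0.7004, -1.3396)–(-1.545, -0.7004, -1.97)  len=0.6304
  (v2,v4,v0) [+--] → (1.0506, -0.7004, -1.97)–(-1.545, -0.7004, -1.97)  len=2.5956
  (v1,v7,v3) [-++] → (-1.0506, -0.7004, 1.97)–(-1.545, -0.7004, 1.97)  len=0.4944
  (v5,v7,v1) [-+-] → (1.545, -0.7004, 1.97)–(-1.0506, -0.7004, 1.97)  len=2.5956
  (v6,v4,v2) [+-+] → (1.545, -0.7004, -1.97)–(1.0506, -0.7004, -1.97)  len=0.4944
  (v6,v5,v4) [+--] → (1.545, -0.7004, 1.3396)–(1.545, -0.7004, -1.97)  len=3.3096
  (v7,v5,v6) [+-+] → (1.545, -0.7004, 1.97)–(1.545, -0.7004, 1.3396)  len=0.6304

Chained into 1 loop(s):
  loop 1: 8 segments, perimeter = 14.0600
Total perimeter = 14.060


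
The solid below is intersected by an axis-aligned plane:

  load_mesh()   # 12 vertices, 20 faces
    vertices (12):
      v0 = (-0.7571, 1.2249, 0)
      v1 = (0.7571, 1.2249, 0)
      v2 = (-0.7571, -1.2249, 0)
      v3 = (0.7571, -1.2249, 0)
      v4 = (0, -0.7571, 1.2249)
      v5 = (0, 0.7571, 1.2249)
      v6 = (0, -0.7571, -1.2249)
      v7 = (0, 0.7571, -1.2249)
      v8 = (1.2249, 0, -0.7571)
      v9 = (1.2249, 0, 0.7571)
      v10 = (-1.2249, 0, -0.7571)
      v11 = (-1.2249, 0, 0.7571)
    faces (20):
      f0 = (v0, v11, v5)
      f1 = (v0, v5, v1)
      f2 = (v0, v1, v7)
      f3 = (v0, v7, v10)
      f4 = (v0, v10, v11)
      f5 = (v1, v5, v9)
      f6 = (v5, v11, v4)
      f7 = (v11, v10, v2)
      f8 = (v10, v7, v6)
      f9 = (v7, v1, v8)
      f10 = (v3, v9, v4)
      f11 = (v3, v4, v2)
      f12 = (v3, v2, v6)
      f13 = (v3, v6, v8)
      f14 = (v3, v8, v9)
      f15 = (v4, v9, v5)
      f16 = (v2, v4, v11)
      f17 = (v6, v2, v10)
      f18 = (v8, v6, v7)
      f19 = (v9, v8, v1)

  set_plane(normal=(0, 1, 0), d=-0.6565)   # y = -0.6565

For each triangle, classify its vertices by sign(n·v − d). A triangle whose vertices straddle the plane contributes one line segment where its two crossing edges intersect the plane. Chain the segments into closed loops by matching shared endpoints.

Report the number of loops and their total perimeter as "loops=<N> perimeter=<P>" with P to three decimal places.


loops=1 perimeter=6.692

Straddling triangles (10 of 20):
  (v5,v11,v4) [++-] → (-0.162759, -0.6565, 1.16274)–(0, -0.6565, 1.2249)  len=0.1742
  (v11,v10,v2) [++-] → (-0.974177, -0.6565, -0.351323)–(-0.974177, -0.6565, 0.351323)  len=0.7026
  (v10,v7,v6) [++-] → (0, -0.6565, -1.2249)–(-0.162759, -0.6565, -1.16274)  len=0.1742
  (v3,v9,v4) [-+-] → (0.974177, -0.6565, 0.351323)–(0.162759, -0.6565, 1.16274)  len=1.1475
  (v3,v6,v8) [--+] → (0.162759, -0.6565, -1.16274)–(0.974177, -0.6565, -0.351323)  len=1.1475
  (v3,v8,v9) [-++] → (0.974177, -0.6565, -0.351323)–(0.974177, -0.6565, 0.351323)  len=0.7026
  (v4,v9,v5) [-++] → (0.162759, -0.6565, 1.16274)–(0, -0.6565, 1.2249)  len=0.1742
  (v2,v4,v11) [--+] → (-0.162759, -0.6565, 1.16274)–(-0.974177, -0.6565, 0.351323)  len=1.1475
  (v6,v2,v10) [--+] → (-0.974177, -0.6565, -0.351323)–(-0.162759, -0.6565, -1.16274)  len=1.1475
  (v8,v6,v7) [+-+] → (0.162759, -0.6565, -1.16274)–(0, -0.6565, -1.2249)  len=0.1742

Chained into 1 loop(s):
  loop 1: 10 segments, perimeter = 6.6923
Total perimeter = 6.692


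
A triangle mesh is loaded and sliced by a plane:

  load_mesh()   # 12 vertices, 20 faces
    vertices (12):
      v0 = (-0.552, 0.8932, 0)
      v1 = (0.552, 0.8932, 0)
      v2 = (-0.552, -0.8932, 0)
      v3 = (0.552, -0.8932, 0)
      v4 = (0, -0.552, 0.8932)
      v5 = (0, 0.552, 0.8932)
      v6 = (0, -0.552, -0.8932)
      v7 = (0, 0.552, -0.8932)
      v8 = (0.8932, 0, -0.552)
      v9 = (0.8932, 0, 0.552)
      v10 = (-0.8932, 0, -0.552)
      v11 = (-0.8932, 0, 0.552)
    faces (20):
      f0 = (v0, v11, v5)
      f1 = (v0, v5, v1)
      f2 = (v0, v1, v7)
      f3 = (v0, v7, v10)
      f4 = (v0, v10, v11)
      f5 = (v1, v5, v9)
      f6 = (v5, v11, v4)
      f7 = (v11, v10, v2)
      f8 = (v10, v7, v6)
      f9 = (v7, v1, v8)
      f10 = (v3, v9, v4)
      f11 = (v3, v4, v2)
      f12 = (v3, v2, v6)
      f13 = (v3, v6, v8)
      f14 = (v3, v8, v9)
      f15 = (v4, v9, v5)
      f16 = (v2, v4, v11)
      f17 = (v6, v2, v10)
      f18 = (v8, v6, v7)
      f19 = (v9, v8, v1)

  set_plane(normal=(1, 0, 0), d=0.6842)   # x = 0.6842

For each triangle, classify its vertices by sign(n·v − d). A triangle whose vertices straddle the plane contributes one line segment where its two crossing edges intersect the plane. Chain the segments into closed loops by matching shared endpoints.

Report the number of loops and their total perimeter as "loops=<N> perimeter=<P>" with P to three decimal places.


Straddling triangles (8 of 20):
  (v1,v5,v9) [--+] → (0.6842, 0.129163, 0.631837)–(0.6842, 0.547124, 0.213876)  len=0.5911
  (v7,v1,v8) [--+] → (0.6842, 0.547124, -0.213876)–(0.6842, 0.129163, -0.631837)  len=0.5911
  (v3,v9,v4) [-+-] → (0.6842, -0.547124, 0.213876)–(0.6842, -0.129163, 0.631837)  len=0.5911
  (v3,v6,v8) [--+] → (0.6842, -0.129163, -0.631837)–(0.6842, -0.547124, -0.213876)  len=0.5911
  (v3,v8,v9) [-++] → (0.6842, -0.547124, -0.213876)–(0.6842, -0.547124, 0.213876)  len=0.4278
  (v4,v9,v5) [-+-] → (0.6842, -0.129163, 0.631837)–(0.6842, 0.129163, 0.631837)  len=0.2583
  (v8,v6,v7) [+--] → (0.6842, -0.129163, -0.631837)–(0.6842, 0.129163, -0.631837)  len=0.2583
  (v9,v8,v1) [++-] → (0.6842, 0.547124, -0.213876)–(0.6842, 0.547124, 0.213876)  len=0.4278

Chained into 1 loop(s):
  loop 1: 8 segments, perimeter = 3.7365
Total perimeter = 3.737

loops=1 perimeter=3.737


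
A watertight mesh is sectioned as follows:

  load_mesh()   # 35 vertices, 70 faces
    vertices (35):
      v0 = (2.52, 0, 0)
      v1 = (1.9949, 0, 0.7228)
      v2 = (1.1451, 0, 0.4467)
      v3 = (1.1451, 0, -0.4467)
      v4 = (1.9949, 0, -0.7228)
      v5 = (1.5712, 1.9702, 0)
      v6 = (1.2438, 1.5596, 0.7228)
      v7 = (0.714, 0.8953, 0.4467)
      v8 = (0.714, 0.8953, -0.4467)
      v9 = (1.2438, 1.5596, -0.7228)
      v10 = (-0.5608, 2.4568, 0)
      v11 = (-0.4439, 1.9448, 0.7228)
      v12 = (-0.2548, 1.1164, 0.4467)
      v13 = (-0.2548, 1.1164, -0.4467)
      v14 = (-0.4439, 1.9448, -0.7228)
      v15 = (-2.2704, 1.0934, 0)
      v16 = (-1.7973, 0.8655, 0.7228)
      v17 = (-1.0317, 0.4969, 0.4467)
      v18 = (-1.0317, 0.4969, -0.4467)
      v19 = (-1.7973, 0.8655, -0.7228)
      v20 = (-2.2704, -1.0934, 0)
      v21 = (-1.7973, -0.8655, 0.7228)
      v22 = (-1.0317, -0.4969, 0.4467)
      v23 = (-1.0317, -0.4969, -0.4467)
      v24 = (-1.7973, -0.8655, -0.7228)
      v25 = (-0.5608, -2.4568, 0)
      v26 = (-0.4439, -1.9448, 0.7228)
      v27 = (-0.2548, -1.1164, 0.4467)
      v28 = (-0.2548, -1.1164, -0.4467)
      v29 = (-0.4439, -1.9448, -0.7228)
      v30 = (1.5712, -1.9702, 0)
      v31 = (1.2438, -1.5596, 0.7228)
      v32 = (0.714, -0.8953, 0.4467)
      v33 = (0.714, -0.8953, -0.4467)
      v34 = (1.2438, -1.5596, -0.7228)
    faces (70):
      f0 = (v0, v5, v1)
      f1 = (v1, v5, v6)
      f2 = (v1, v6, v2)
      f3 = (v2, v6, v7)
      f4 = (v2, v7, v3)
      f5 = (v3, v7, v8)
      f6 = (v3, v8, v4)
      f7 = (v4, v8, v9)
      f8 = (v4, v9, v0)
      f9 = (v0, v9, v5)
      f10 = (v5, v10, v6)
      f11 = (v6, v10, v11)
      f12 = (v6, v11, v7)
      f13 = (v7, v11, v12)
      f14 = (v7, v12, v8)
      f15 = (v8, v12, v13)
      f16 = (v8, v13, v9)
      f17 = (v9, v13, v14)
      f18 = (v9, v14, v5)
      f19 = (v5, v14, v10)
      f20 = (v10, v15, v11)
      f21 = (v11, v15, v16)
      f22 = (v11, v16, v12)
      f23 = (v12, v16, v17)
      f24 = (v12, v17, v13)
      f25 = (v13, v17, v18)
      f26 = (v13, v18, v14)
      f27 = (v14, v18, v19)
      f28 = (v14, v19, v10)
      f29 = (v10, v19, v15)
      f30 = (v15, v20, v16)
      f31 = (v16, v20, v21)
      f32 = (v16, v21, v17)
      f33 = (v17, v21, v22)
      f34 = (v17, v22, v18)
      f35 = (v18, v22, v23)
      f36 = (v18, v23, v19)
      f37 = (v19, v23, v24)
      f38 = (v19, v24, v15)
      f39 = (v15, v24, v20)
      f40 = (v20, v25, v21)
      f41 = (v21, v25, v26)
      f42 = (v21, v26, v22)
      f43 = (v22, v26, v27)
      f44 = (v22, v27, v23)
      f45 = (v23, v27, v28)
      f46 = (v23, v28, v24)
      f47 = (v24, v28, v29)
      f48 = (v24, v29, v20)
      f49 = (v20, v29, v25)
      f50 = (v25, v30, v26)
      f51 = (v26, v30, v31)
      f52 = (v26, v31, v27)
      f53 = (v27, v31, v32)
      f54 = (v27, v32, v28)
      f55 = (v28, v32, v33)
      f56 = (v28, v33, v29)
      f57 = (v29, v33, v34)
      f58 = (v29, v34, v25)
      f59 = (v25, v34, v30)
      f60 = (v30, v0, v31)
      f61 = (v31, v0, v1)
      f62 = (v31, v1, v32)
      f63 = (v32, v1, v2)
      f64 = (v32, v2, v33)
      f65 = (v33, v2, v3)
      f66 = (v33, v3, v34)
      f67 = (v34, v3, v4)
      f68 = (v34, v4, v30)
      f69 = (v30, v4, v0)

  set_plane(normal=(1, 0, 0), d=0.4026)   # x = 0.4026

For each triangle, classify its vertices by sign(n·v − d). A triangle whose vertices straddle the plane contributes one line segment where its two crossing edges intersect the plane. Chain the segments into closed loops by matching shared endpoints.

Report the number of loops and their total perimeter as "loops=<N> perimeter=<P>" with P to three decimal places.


Straddling triangles (20 of 70):
  (v5,v10,v6) [+-+] → (0.4026, 2.23692, 0)–(0.4026, 1.97782, 0.385873)  len=0.4648
  (v6,v10,v11) [+--] → (0.4026, 1.97782, 0.385873)–(0.4026, 1.7516, 0.7228)  len=0.4058
  (v6,v11,v7) [+-+] → (0.4026, 1.7516, 0.7228)–(0.4026, 1.17755, 0.520953)  len=0.6085
  (v7,v11,v12) [+--] → (0.4026, 1.17755, 0.520953)–(0.4026, 0.966368, 0.4467)  len=0.2239
  (v7,v12,v8) [+-+] → (0.4026, 0.966368, 0.4467)–(0.4026, 0.966368, -0.159536)  len=0.6062
  (v8,v12,v13) [+--] → (0.4026, 0.966368, -0.159536)–(0.4026, 0.966368, -0.4467)  len=0.2872
  (v8,v13,v9) [+-+] → (0.4026, 0.966368, -0.4467)–(0.4026, 1.31082, -0.567818)  len=0.3651
  (v9,v13,v14) [+--] → (0.4026, 1.31082, -0.567818)–(0.4026, 1.7516, -0.7228)  len=0.4672
  (v9,v14,v5) [+-+] → (0.4026, 1.7516, -0.7228)–(0.4026, 1.95547, -0.419167)  len=0.3657
  (v5,v14,v10) [+--] → (0.4026, 1.95547, -0.419167)–(0.4026, 2.23692, 0)  len=0.5049
  (v25,v30,v26) [-+-] → (0.4026, -2.23692, 0)–(0.4026, -1.95547, 0.419167)  len=0.5049
  (v26,v30,v31) [-++] → (0.4026, -1.95547, 0.419167)–(0.4026, -1.7516, 0.7228)  len=0.3657
  (v26,v31,v27) [-+-] → (0.4026, -1.7516, 0.7228)–(0.4026, -1.31082, 0.567818)  len=0.4672
  (v27,v31,v32) [-++] → (0.4026, -1.31082, 0.567818)–(0.4026, -0.966368, 0.4467)  len=0.3651
  (v27,v32,v28) [-+-] → (0.4026, -0.966368, 0.4467)–(0.4026, -0.966368, 0.159536)  len=0.2872
  (v28,v32,v33) [-++] → (0.4026, -0.966368, 0.159536)–(0.4026, -0.966368, -0.4467)  len=0.6062
  (v28,v33,v29) [-+-] → (0.4026, -0.966368, -0.4467)–(0.4026, -1.17755, -0.520953)  len=0.2239
  (v29,v33,v34) [-++] → (0.4026, -1.17755, -0.520953)–(0.4026, -1.7516, -0.7228)  len=0.6085
  (v29,v34,v25) [-+-] → (0.4026, -1.7516, -0.7228)–(0.4026, -1.97782, -0.385873)  len=0.4058
  (v25,v34,v30) [-++] → (0.4026, -1.97782, -0.385873)–(0.4026, -2.23692, 0)  len=0.4648

Chained into 2 loop(s):
  loop 1: 10 segments, perimeter = 4.2993
  loop 2: 10 segments, perimeter = 4.2993
Total perimeter = 8.599

loops=2 perimeter=8.599
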